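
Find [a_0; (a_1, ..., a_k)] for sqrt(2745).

Write x_i = (sqrt(2745) + m_i)/d_i with (m_0, d_0) = (0, 1). a_0 = floor(sqrt(2745)) = 52, since 52^2 = 2704 <= 2745 < 2809 = 53^2.
Iterate m_{i+1} = d_i*a_i - m_i, d_{i+1} = (2745 - m_{i+1}^2)/d_i, a_{i+1} = floor((a_0 + m_{i+1})/d_{i+1}):
  m_1 = 1*52 - 0 = 52, d_1 = (2745 - 52^2)/1 = 41/1 = 41, a_1 = floor((52 + 52)/41) = 2.
  m_2 = 41*2 - 52 = 30, d_2 = (2745 - 30^2)/41 = 1845/41 = 45, a_2 = floor((52 + 30)/45) = 1.
  m_3 = 45*1 - 30 = 15, d_3 = (2745 - 15^2)/45 = 2520/45 = 56, a_3 = floor((52 + 15)/56) = 1.
  m_4 = 56*1 - 15 = 41, d_4 = (2745 - 41^2)/56 = 1064/56 = 19, a_4 = floor((52 + 41)/19) = 4.
  m_5 = 19*4 - 41 = 35, d_5 = (2745 - 35^2)/19 = 1520/19 = 80, a_5 = floor((52 + 35)/80) = 1.
  m_6 = 80*1 - 35 = 45, d_6 = (2745 - 45^2)/80 = 720/80 = 9, a_6 = floor((52 + 45)/9) = 10.
  m_7 = 9*10 - 45 = 45, d_7 = (2745 - 45^2)/9 = 720/9 = 80, a_7 = floor((52 + 45)/80) = 1.
  m_8 = 80*1 - 45 = 35, d_8 = (2745 - 35^2)/80 = 1520/80 = 19, a_8 = floor((52 + 35)/19) = 4.
  m_9 = 19*4 - 35 = 41, d_9 = (2745 - 41^2)/19 = 1064/19 = 56, a_9 = floor((52 + 41)/56) = 1.
  m_10 = 56*1 - 41 = 15, d_10 = (2745 - 15^2)/56 = 2520/56 = 45, a_10 = floor((52 + 15)/45) = 1.
  m_11 = 45*1 - 15 = 30, d_11 = (2745 - 30^2)/45 = 1845/45 = 41, a_11 = floor((52 + 30)/41) = 2.
  m_12 = 41*2 - 30 = 52, d_12 = (2745 - 52^2)/41 = 41/41 = 1, a_12 = floor((52 + 52)/1) = 104.
  m_13 = 1*104 - 52 = 52, d_13 = (2745 - 52^2)/1 = 41/1 = 41: (m_13, d_13) = (m_1, d_1) = (52, 41), so from here the quotients repeat a_1, ..., a_12; the period length is 12.
Hence the expansion of sqrt(2745) is a_0 = 52 followed by the repeating block 2, 1, 1, 4, 1, 10, 1, 4, 1, 1, 2, 104 (period 12).

[52; (2, 1, 1, 4, 1, 10, 1, 4, 1, 1, 2, 104)]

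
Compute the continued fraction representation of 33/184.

[0; 5, 1, 1, 2, 1, 4]

Run the Euclidean algorithm on 33 and 184; the successive quotients are the partial quotients a_0, a_1, ... (each step inverts the fractional part left over by the previous one):
  33 = 0*184 + 33, so a_0 = 0.
  184 = 5*33 + 19, so a_1 = 5.
  33 = 1*19 + 14, so a_2 = 1.
  19 = 1*14 + 5, so a_3 = 1.
  14 = 2*5 + 4, so a_4 = 2.
  5 = 1*4 + 1, so a_5 = 1.
  4 = 4*1 + 0, so a_6 = 4.
The remainder reaches 0 after 7 divisions, so the expansion has 7 partial quotients, read off in order.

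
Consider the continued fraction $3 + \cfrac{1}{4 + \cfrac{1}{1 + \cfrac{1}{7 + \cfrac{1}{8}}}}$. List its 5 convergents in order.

Using the convergent recurrence p_i = a_i*p_{i-1} + p_{i-2}, q_i = a_i*q_{i-1} + q_{i-2} with p_{-2}=0, p_{-1}=1, q_{-2}=1, q_{-1}=0:
  i=0: a_0=3, p_0 = 3*1 + 0 = 3, q_0 = 3*0 + 1 = 1.
  i=1: a_1=4, p_1 = 4*3 + 1 = 13, q_1 = 4*1 + 0 = 4.
  i=2: a_2=1, p_2 = 1*13 + 3 = 16, q_2 = 1*4 + 1 = 5.
  i=3: a_3=7, p_3 = 7*16 + 13 = 125, q_3 = 7*5 + 4 = 39.
  i=4: a_4=8, p_4 = 8*125 + 16 = 1016, q_4 = 8*39 + 5 = 317.

3/1, 13/4, 16/5, 125/39, 1016/317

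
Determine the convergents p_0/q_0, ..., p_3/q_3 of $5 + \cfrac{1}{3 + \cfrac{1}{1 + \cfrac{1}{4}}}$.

5/1, 16/3, 21/4, 100/19

Using the convergent recurrence p_i = a_i*p_{i-1} + p_{i-2}, q_i = a_i*q_{i-1} + q_{i-2} with p_{-2}=0, p_{-1}=1, q_{-2}=1, q_{-1}=0:
  i=0: a_0=5, p_0 = 5*1 + 0 = 5, q_0 = 5*0 + 1 = 1.
  i=1: a_1=3, p_1 = 3*5 + 1 = 16, q_1 = 3*1 + 0 = 3.
  i=2: a_2=1, p_2 = 1*16 + 5 = 21, q_2 = 1*3 + 1 = 4.
  i=3: a_3=4, p_3 = 4*21 + 16 = 100, q_3 = 4*4 + 3 = 19.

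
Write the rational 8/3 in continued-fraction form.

[2; 1, 2]

Run the Euclidean algorithm on 8 and 3; the successive quotients are the partial quotients a_0, a_1, ... (each step inverts the fractional part left over by the previous one):
  8 = 2*3 + 2, so a_0 = 2.
  3 = 1*2 + 1, so a_1 = 1.
  2 = 2*1 + 0, so a_2 = 2.
The remainder reaches 0 after 3 divisions, so the expansion has 3 partial quotients, read off in order.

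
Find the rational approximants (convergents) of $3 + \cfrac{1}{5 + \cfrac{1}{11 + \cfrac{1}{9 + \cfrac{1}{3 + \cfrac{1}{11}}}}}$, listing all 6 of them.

3/1, 16/5, 179/56, 1627/509, 5060/1583, 57287/17922

Using the convergent recurrence p_i = a_i*p_{i-1} + p_{i-2}, q_i = a_i*q_{i-1} + q_{i-2} with p_{-2}=0, p_{-1}=1, q_{-2}=1, q_{-1}=0:
  i=0: a_0=3, p_0 = 3*1 + 0 = 3, q_0 = 3*0 + 1 = 1.
  i=1: a_1=5, p_1 = 5*3 + 1 = 16, q_1 = 5*1 + 0 = 5.
  i=2: a_2=11, p_2 = 11*16 + 3 = 179, q_2 = 11*5 + 1 = 56.
  i=3: a_3=9, p_3 = 9*179 + 16 = 1627, q_3 = 9*56 + 5 = 509.
  i=4: a_4=3, p_4 = 3*1627 + 179 = 5060, q_4 = 3*509 + 56 = 1583.
  i=5: a_5=11, p_5 = 11*5060 + 1627 = 57287, q_5 = 11*1583 + 509 = 17922.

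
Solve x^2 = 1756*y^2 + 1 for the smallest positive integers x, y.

First expand sqrt(1756) as a continued fraction. With x_i = (sqrt(1756) + m_i)/d_i and (m_0, d_0) = (0, 1): a_0 = floor(sqrt(1756)) = 41, since 41^2 = 1681 <= 1756 < 1764 = 42^2.
Iterate m_{i+1} = d_i*a_i - m_i, d_{i+1} = (1756 - m_{i+1}^2)/d_i, a_{i+1} = floor((a_0 + m_{i+1})/d_{i+1}):
  m_1 = 1*41 - 0 = 41, d_1 = (1756 - 41^2)/1 = 75/1 = 75, a_1 = floor((41 + 41)/75) = 1.
  m_2 = 75*1 - 41 = 34, d_2 = (1756 - 34^2)/75 = 600/75 = 8, a_2 = floor((41 + 34)/8) = 9.
  m_3 = 8*9 - 34 = 38, d_3 = (1756 - 38^2)/8 = 312/8 = 39, a_3 = floor((41 + 38)/39) = 2.
  m_4 = 39*2 - 38 = 40, d_4 = (1756 - 40^2)/39 = 156/39 = 4, a_4 = floor((41 + 40)/4) = 20.
  m_5 = 4*20 - 40 = 40, d_5 = (1756 - 40^2)/4 = 156/4 = 39, a_5 = floor((41 + 40)/39) = 2.
  m_6 = 39*2 - 40 = 38, d_6 = (1756 - 38^2)/39 = 312/39 = 8, a_6 = floor((41 + 38)/8) = 9.
  m_7 = 8*9 - 38 = 34, d_7 = (1756 - 34^2)/8 = 600/8 = 75, a_7 = floor((41 + 34)/75) = 1.
  m_8 = 75*1 - 34 = 41, d_8 = (1756 - 41^2)/75 = 75/75 = 1, a_8 = floor((41 + 41)/1) = 82.
  m_9 = 1*82 - 41 = 41, d_9 = (1756 - 41^2)/1 = 75/1 = 75: (m_9, d_9) = (m_1, d_1) = (41, 75), so from here the quotients repeat a_1, ..., a_8; the period length is 8.
So sqrt(1756) = [41; (1, 9, 2, 20, 2, 9, 1, 82)] with period length k = 8.
k is even, so the fundamental solution of x^2 - 1756y^2 = 1 is (p_{k-1}, q_{k-1}) = (p_7, q_7); compute convergents through index 7.
Convergents (p_i = a_i*p_{i-1} + p_{i-2}, q_i = a_i*q_{i-1} + q_{i-2} with p_{-2}=0, p_{-1}=1, q_{-2}=1, q_{-1}=0):
  i=0: a_0=41, p_0 = 41*1 + 0 = 41, q_0 = 41*0 + 1 = 1.
  i=1: a_1=1, p_1 = 1*41 + 1 = 42, q_1 = 1*1 + 0 = 1.
  i=2: a_2=9, p_2 = 9*42 + 41 = 419, q_2 = 9*1 + 1 = 10.
  i=3: a_3=2, p_3 = 2*419 + 42 = 880, q_3 = 2*10 + 1 = 21.
  i=4: a_4=20, p_4 = 20*880 + 419 = 18019, q_4 = 20*21 + 10 = 430.
  i=5: a_5=2, p_5 = 2*18019 + 880 = 36918, q_5 = 2*430 + 21 = 881.
  i=6: a_6=9, p_6 = 9*36918 + 18019 = 350281, q_6 = 9*881 + 430 = 8359.
  i=7: a_7=1, p_7 = 1*350281 + 36918 = 387199, q_7 = 1*8359 + 881 = 9240.
Check: 387199^2 - 1756*9240^2 = 149923065601 - 149923065600 = 1, so (x, y) = (387199, 9240) solves the equation, and by the theorem it is the least positive solution.

(x, y) = (387199, 9240)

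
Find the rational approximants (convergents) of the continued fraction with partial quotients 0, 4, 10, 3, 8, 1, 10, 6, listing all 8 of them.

0/1, 1/4, 10/41, 31/127, 258/1057, 289/1184, 3148/12897, 19177/78566

Using the convergent recurrence p_i = a_i*p_{i-1} + p_{i-2}, q_i = a_i*q_{i-1} + q_{i-2} with p_{-2}=0, p_{-1}=1, q_{-2}=1, q_{-1}=0:
  i=0: a_0=0, p_0 = 0*1 + 0 = 0, q_0 = 0*0 + 1 = 1.
  i=1: a_1=4, p_1 = 4*0 + 1 = 1, q_1 = 4*1 + 0 = 4.
  i=2: a_2=10, p_2 = 10*1 + 0 = 10, q_2 = 10*4 + 1 = 41.
  i=3: a_3=3, p_3 = 3*10 + 1 = 31, q_3 = 3*41 + 4 = 127.
  i=4: a_4=8, p_4 = 8*31 + 10 = 258, q_4 = 8*127 + 41 = 1057.
  i=5: a_5=1, p_5 = 1*258 + 31 = 289, q_5 = 1*1057 + 127 = 1184.
  i=6: a_6=10, p_6 = 10*289 + 258 = 3148, q_6 = 10*1184 + 1057 = 12897.
  i=7: a_7=6, p_7 = 6*3148 + 289 = 19177, q_7 = 6*12897 + 1184 = 78566.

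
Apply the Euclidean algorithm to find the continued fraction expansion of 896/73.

[12; 3, 1, 1, 1, 6]

Run the Euclidean algorithm on 896 and 73; the successive quotients are the partial quotients a_0, a_1, ... (each step inverts the fractional part left over by the previous one):
  896 = 12*73 + 20, so a_0 = 12.
  73 = 3*20 + 13, so a_1 = 3.
  20 = 1*13 + 7, so a_2 = 1.
  13 = 1*7 + 6, so a_3 = 1.
  7 = 1*6 + 1, so a_4 = 1.
  6 = 6*1 + 0, so a_5 = 6.
The remainder reaches 0 after 6 divisions, so the expansion has 6 partial quotients, read off in order.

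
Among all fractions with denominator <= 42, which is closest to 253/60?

156/37

Expand x = 253/60 as a continued fraction with the Euclidean algorithm:
  253 = 4*60 + 13, so a_0 = 4.
  60 = 4*13 + 8, so a_1 = 4.
  13 = 1*8 + 5, so a_2 = 1.
  8 = 1*5 + 3, so a_3 = 1.
  5 = 1*3 + 2, so a_4 = 1.
  3 = 1*2 + 1, so a_5 = 1.
  2 = 2*1 + 0, so a_6 = 2.
so x = [4; 4, 1, 1, 1, 1, 2].
Convergents (p_i = a_i*p_{i-1} + p_{i-2}, q_i = a_i*q_{i-1} + q_{i-2} with p_{-2}=0, p_{-1}=1, q_{-2}=1, q_{-1}=0), until the denominator exceeds 42:
  i=0: a_0=4, p_0 = 4*1 + 0 = 4, q_0 = 4*0 + 1 = 1.
  i=1: a_1=4, p_1 = 4*4 + 1 = 17, q_1 = 4*1 + 0 = 4.
  i=2: a_2=1, p_2 = 1*17 + 4 = 21, q_2 = 1*4 + 1 = 5.
  i=3: a_3=1, p_3 = 1*21 + 17 = 38, q_3 = 1*5 + 4 = 9.
  i=4: a_4=1, p_4 = 1*38 + 21 = 59, q_4 = 1*9 + 5 = 14.
  i=5: a_5=1, p_5 = 1*59 + 38 = 97, q_5 = 1*14 + 9 = 23.
  i=6: a_6=2, p_6 = 2*97 + 59 = 253, q_6 = 2*23 + 14 = 60.
q_6 = 60 > 42, so the last convergent with denominator <= 42 is p_5/q_5 = 97/23.
The closest fraction with denominator <= 42 is either p_5/q_5 or the intermediate fraction (k*p_5 + p_4)/(k*q_5 + q_4) with the largest k >= 1 whose denominator stays <= 42; these approach x as k grows, and every other convergent or intermediate fraction in range is farther away.
Largest k: floor((42 - q_4)/q_5) = floor((42 - 14)/23) = 1.
That gives (1*97 + 59)/(1*23 + 14) = 156/37.
Compare the errors: |x - 97/23| = |253*23 - 97*60|/(60*23) = 1/1380, and |x - 156/37| = |253*37 - 156*60|/(60*37) = 1/2220.
Cross-multiplying, 1*1380 = 1380 < 2220 = 1*2220, so 1/2220 is smaller: the intermediate fraction 156/37 is closer to x than 97/23.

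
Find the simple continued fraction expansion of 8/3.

Run the Euclidean algorithm on 8 and 3; the successive quotients are the partial quotients a_0, a_1, ... (each step inverts the fractional part left over by the previous one):
  8 = 2*3 + 2, so a_0 = 2.
  3 = 1*2 + 1, so a_1 = 1.
  2 = 2*1 + 0, so a_2 = 2.
The remainder reaches 0 after 3 divisions, so the expansion has 3 partial quotients, read off in order.

[2; 1, 2]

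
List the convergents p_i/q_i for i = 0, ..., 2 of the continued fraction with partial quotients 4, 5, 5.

4/1, 21/5, 109/26

Using the convergent recurrence p_i = a_i*p_{i-1} + p_{i-2}, q_i = a_i*q_{i-1} + q_{i-2} with p_{-2}=0, p_{-1}=1, q_{-2}=1, q_{-1}=0:
  i=0: a_0=4, p_0 = 4*1 + 0 = 4, q_0 = 4*0 + 1 = 1.
  i=1: a_1=5, p_1 = 5*4 + 1 = 21, q_1 = 5*1 + 0 = 5.
  i=2: a_2=5, p_2 = 5*21 + 4 = 109, q_2 = 5*5 + 1 = 26.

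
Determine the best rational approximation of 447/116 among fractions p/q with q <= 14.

Expand x = 447/116 as a continued fraction with the Euclidean algorithm:
  447 = 3*116 + 99, so a_0 = 3.
  116 = 1*99 + 17, so a_1 = 1.
  99 = 5*17 + 14, so a_2 = 5.
  17 = 1*14 + 3, so a_3 = 1.
  14 = 4*3 + 2, so a_4 = 4.
  3 = 1*2 + 1, so a_5 = 1.
  2 = 2*1 + 0, so a_6 = 2.
so x = [3; 1, 5, 1, 4, 1, 2].
Convergents (p_i = a_i*p_{i-1} + p_{i-2}, q_i = a_i*q_{i-1} + q_{i-2} with p_{-2}=0, p_{-1}=1, q_{-2}=1, q_{-1}=0), until the denominator exceeds 14:
  i=0: a_0=3, p_0 = 3*1 + 0 = 3, q_0 = 3*0 + 1 = 1.
  i=1: a_1=1, p_1 = 1*3 + 1 = 4, q_1 = 1*1 + 0 = 1.
  i=2: a_2=5, p_2 = 5*4 + 3 = 23, q_2 = 5*1 + 1 = 6.
  i=3: a_3=1, p_3 = 1*23 + 4 = 27, q_3 = 1*6 + 1 = 7.
  i=4: a_4=4, p_4 = 4*27 + 23 = 131, q_4 = 4*7 + 6 = 34.
q_4 = 34 > 14, so the last convergent with denominator <= 14 is p_3/q_3 = 27/7.
The closest fraction with denominator <= 14 is either p_3/q_3 or the intermediate fraction (k*p_3 + p_2)/(k*q_3 + q_2) with the largest k >= 1 whose denominator stays <= 14; these approach x as k grows, and every other convergent or intermediate fraction in range is farther away.
Largest k: floor((14 - q_2)/q_3) = floor((14 - 6)/7) = 1.
That gives (1*27 + 23)/(1*7 + 6) = 50/13.
Compare the errors: |x - 27/7| = |447*7 - 27*116|/(116*7) = 3/812, and |x - 50/13| = |447*13 - 50*116|/(116*13) = 11/1508.
Cross-multiplying, 3*1508 = 4524 < 8932 = 11*812, so 3/812 is smaller: the convergent 27/7 is closer to x than 50/13.

27/7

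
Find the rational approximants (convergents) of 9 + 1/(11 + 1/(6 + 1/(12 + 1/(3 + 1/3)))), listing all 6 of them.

9/1, 100/11, 609/67, 7408/815, 22833/2512, 75907/8351

Using the convergent recurrence p_i = a_i*p_{i-1} + p_{i-2}, q_i = a_i*q_{i-1} + q_{i-2} with p_{-2}=0, p_{-1}=1, q_{-2}=1, q_{-1}=0:
  i=0: a_0=9, p_0 = 9*1 + 0 = 9, q_0 = 9*0 + 1 = 1.
  i=1: a_1=11, p_1 = 11*9 + 1 = 100, q_1 = 11*1 + 0 = 11.
  i=2: a_2=6, p_2 = 6*100 + 9 = 609, q_2 = 6*11 + 1 = 67.
  i=3: a_3=12, p_3 = 12*609 + 100 = 7408, q_3 = 12*67 + 11 = 815.
  i=4: a_4=3, p_4 = 3*7408 + 609 = 22833, q_4 = 3*815 + 67 = 2512.
  i=5: a_5=3, p_5 = 3*22833 + 7408 = 75907, q_5 = 3*2512 + 815 = 8351.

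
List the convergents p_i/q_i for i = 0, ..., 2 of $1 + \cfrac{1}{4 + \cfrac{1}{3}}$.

1/1, 5/4, 16/13

Using the convergent recurrence p_i = a_i*p_{i-1} + p_{i-2}, q_i = a_i*q_{i-1} + q_{i-2} with p_{-2}=0, p_{-1}=1, q_{-2}=1, q_{-1}=0:
  i=0: a_0=1, p_0 = 1*1 + 0 = 1, q_0 = 1*0 + 1 = 1.
  i=1: a_1=4, p_1 = 4*1 + 1 = 5, q_1 = 4*1 + 0 = 4.
  i=2: a_2=3, p_2 = 3*5 + 1 = 16, q_2 = 3*4 + 1 = 13.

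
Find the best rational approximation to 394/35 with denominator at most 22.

214/19

Expand x = 394/35 as a continued fraction with the Euclidean algorithm:
  394 = 11*35 + 9, so a_0 = 11.
  35 = 3*9 + 8, so a_1 = 3.
  9 = 1*8 + 1, so a_2 = 1.
  8 = 8*1 + 0, so a_3 = 8.
so x = [11; 3, 1, 8].
Convergents (p_i = a_i*p_{i-1} + p_{i-2}, q_i = a_i*q_{i-1} + q_{i-2} with p_{-2}=0, p_{-1}=1, q_{-2}=1, q_{-1}=0), until the denominator exceeds 22:
  i=0: a_0=11, p_0 = 11*1 + 0 = 11, q_0 = 11*0 + 1 = 1.
  i=1: a_1=3, p_1 = 3*11 + 1 = 34, q_1 = 3*1 + 0 = 3.
  i=2: a_2=1, p_2 = 1*34 + 11 = 45, q_2 = 1*3 + 1 = 4.
  i=3: a_3=8, p_3 = 8*45 + 34 = 394, q_3 = 8*4 + 3 = 35.
q_3 = 35 > 22, so the last convergent with denominator <= 22 is p_2/q_2 = 45/4.
The closest fraction with denominator <= 22 is either p_2/q_2 or the intermediate fraction (k*p_2 + p_1)/(k*q_2 + q_1) with the largest k >= 1 whose denominator stays <= 22; these approach x as k grows, and every other convergent or intermediate fraction in range is farther away.
Largest k: floor((22 - q_1)/q_2) = floor((22 - 3)/4) = 4.
That gives (4*45 + 34)/(4*4 + 3) = 214/19.
Compare the errors: |x - 45/4| = |394*4 - 45*35|/(35*4) = 1/140, and |x - 214/19| = |394*19 - 214*35|/(35*19) = 4/665.
Cross-multiplying, 4*140 = 560 < 665 = 1*665, so 4/665 is smaller: the intermediate fraction 214/19 is closer to x than 45/4.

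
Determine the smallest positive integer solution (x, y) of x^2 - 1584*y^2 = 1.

(x, y) = (199, 5)

First expand sqrt(1584) as a continued fraction. With x_i = (sqrt(1584) + m_i)/d_i and (m_0, d_0) = (0, 1): a_0 = floor(sqrt(1584)) = 39, since 39^2 = 1521 <= 1584 < 1600 = 40^2.
Iterate m_{i+1} = d_i*a_i - m_i, d_{i+1} = (1584 - m_{i+1}^2)/d_i, a_{i+1} = floor((a_0 + m_{i+1})/d_{i+1}):
  m_1 = 1*39 - 0 = 39, d_1 = (1584 - 39^2)/1 = 63/1 = 63, a_1 = floor((39 + 39)/63) = 1.
  m_2 = 63*1 - 39 = 24, d_2 = (1584 - 24^2)/63 = 1008/63 = 16, a_2 = floor((39 + 24)/16) = 3.
  m_3 = 16*3 - 24 = 24, d_3 = (1584 - 24^2)/16 = 1008/16 = 63, a_3 = floor((39 + 24)/63) = 1.
  m_4 = 63*1 - 24 = 39, d_4 = (1584 - 39^2)/63 = 63/63 = 1, a_4 = floor((39 + 39)/1) = 78.
  m_5 = 1*78 - 39 = 39, d_5 = (1584 - 39^2)/1 = 63/1 = 63: (m_5, d_5) = (m_1, d_1) = (39, 63), so from here the quotients repeat a_1, ..., a_4; the period length is 4.
So sqrt(1584) = [39; (1, 3, 1, 78)] with period length k = 4.
k is even, so the fundamental solution of x^2 - 1584y^2 = 1 is (p_{k-1}, q_{k-1}) = (p_3, q_3); compute convergents through index 3.
Convergents (p_i = a_i*p_{i-1} + p_{i-2}, q_i = a_i*q_{i-1} + q_{i-2} with p_{-2}=0, p_{-1}=1, q_{-2}=1, q_{-1}=0):
  i=0: a_0=39, p_0 = 39*1 + 0 = 39, q_0 = 39*0 + 1 = 1.
  i=1: a_1=1, p_1 = 1*39 + 1 = 40, q_1 = 1*1 + 0 = 1.
  i=2: a_2=3, p_2 = 3*40 + 39 = 159, q_2 = 3*1 + 1 = 4.
  i=3: a_3=1, p_3 = 1*159 + 40 = 199, q_3 = 1*4 + 1 = 5.
Check: 199^2 - 1584*5^2 = 39601 - 39600 = 1, so (x, y) = (199, 5) solves the equation, and by the theorem it is the least positive solution.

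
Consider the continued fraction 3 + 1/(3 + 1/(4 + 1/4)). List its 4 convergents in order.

Using the convergent recurrence p_i = a_i*p_{i-1} + p_{i-2}, q_i = a_i*q_{i-1} + q_{i-2} with p_{-2}=0, p_{-1}=1, q_{-2}=1, q_{-1}=0:
  i=0: a_0=3, p_0 = 3*1 + 0 = 3, q_0 = 3*0 + 1 = 1.
  i=1: a_1=3, p_1 = 3*3 + 1 = 10, q_1 = 3*1 + 0 = 3.
  i=2: a_2=4, p_2 = 4*10 + 3 = 43, q_2 = 4*3 + 1 = 13.
  i=3: a_3=4, p_3 = 4*43 + 10 = 182, q_3 = 4*13 + 3 = 55.

3/1, 10/3, 43/13, 182/55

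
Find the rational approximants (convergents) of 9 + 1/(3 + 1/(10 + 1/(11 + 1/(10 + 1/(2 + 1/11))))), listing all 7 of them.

9/1, 28/3, 289/31, 3207/344, 32359/3471, 67925/7286, 779534/83617

Using the convergent recurrence p_i = a_i*p_{i-1} + p_{i-2}, q_i = a_i*q_{i-1} + q_{i-2} with p_{-2}=0, p_{-1}=1, q_{-2}=1, q_{-1}=0:
  i=0: a_0=9, p_0 = 9*1 + 0 = 9, q_0 = 9*0 + 1 = 1.
  i=1: a_1=3, p_1 = 3*9 + 1 = 28, q_1 = 3*1 + 0 = 3.
  i=2: a_2=10, p_2 = 10*28 + 9 = 289, q_2 = 10*3 + 1 = 31.
  i=3: a_3=11, p_3 = 11*289 + 28 = 3207, q_3 = 11*31 + 3 = 344.
  i=4: a_4=10, p_4 = 10*3207 + 289 = 32359, q_4 = 10*344 + 31 = 3471.
  i=5: a_5=2, p_5 = 2*32359 + 3207 = 67925, q_5 = 2*3471 + 344 = 7286.
  i=6: a_6=11, p_6 = 11*67925 + 32359 = 779534, q_6 = 11*7286 + 3471 = 83617.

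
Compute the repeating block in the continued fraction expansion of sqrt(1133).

[33; (1, 1, 1, 16, 6, 16, 1, 1, 1, 66)]

Write x_i = (sqrt(1133) + m_i)/d_i with (m_0, d_0) = (0, 1). a_0 = floor(sqrt(1133)) = 33, since 33^2 = 1089 <= 1133 < 1156 = 34^2.
Iterate m_{i+1} = d_i*a_i - m_i, d_{i+1} = (1133 - m_{i+1}^2)/d_i, a_{i+1} = floor((a_0 + m_{i+1})/d_{i+1}):
  m_1 = 1*33 - 0 = 33, d_1 = (1133 - 33^2)/1 = 44/1 = 44, a_1 = floor((33 + 33)/44) = 1.
  m_2 = 44*1 - 33 = 11, d_2 = (1133 - 11^2)/44 = 1012/44 = 23, a_2 = floor((33 + 11)/23) = 1.
  m_3 = 23*1 - 11 = 12, d_3 = (1133 - 12^2)/23 = 989/23 = 43, a_3 = floor((33 + 12)/43) = 1.
  m_4 = 43*1 - 12 = 31, d_4 = (1133 - 31^2)/43 = 172/43 = 4, a_4 = floor((33 + 31)/4) = 16.
  m_5 = 4*16 - 31 = 33, d_5 = (1133 - 33^2)/4 = 44/4 = 11, a_5 = floor((33 + 33)/11) = 6.
  m_6 = 11*6 - 33 = 33, d_6 = (1133 - 33^2)/11 = 44/11 = 4, a_6 = floor((33 + 33)/4) = 16.
  m_7 = 4*16 - 33 = 31, d_7 = (1133 - 31^2)/4 = 172/4 = 43, a_7 = floor((33 + 31)/43) = 1.
  m_8 = 43*1 - 31 = 12, d_8 = (1133 - 12^2)/43 = 989/43 = 23, a_8 = floor((33 + 12)/23) = 1.
  m_9 = 23*1 - 12 = 11, d_9 = (1133 - 11^2)/23 = 1012/23 = 44, a_9 = floor((33 + 11)/44) = 1.
  m_10 = 44*1 - 11 = 33, d_10 = (1133 - 33^2)/44 = 44/44 = 1, a_10 = floor((33 + 33)/1) = 66.
  m_11 = 1*66 - 33 = 33, d_11 = (1133 - 33^2)/1 = 44/1 = 44: (m_11, d_11) = (m_1, d_1) = (33, 44), so from here the quotients repeat a_1, ..., a_10; the period length is 10.
Hence the expansion of sqrt(1133) is a_0 = 33 followed by the repeating block 1, 1, 1, 16, 6, 16, 1, 1, 1, 66 (period 10).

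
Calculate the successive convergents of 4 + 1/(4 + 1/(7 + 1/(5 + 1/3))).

Using the convergent recurrence p_i = a_i*p_{i-1} + p_{i-2}, q_i = a_i*q_{i-1} + q_{i-2} with p_{-2}=0, p_{-1}=1, q_{-2}=1, q_{-1}=0:
  i=0: a_0=4, p_0 = 4*1 + 0 = 4, q_0 = 4*0 + 1 = 1.
  i=1: a_1=4, p_1 = 4*4 + 1 = 17, q_1 = 4*1 + 0 = 4.
  i=2: a_2=7, p_2 = 7*17 + 4 = 123, q_2 = 7*4 + 1 = 29.
  i=3: a_3=5, p_3 = 5*123 + 17 = 632, q_3 = 5*29 + 4 = 149.
  i=4: a_4=3, p_4 = 3*632 + 123 = 2019, q_4 = 3*149 + 29 = 476.

4/1, 17/4, 123/29, 632/149, 2019/476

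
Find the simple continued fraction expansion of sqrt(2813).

Write x_i = (sqrt(2813) + m_i)/d_i with (m_0, d_0) = (0, 1). a_0 = floor(sqrt(2813)) = 53, since 53^2 = 2809 <= 2813 < 2916 = 54^2.
Iterate m_{i+1} = d_i*a_i - m_i, d_{i+1} = (2813 - m_{i+1}^2)/d_i, a_{i+1} = floor((a_0 + m_{i+1})/d_{i+1}):
  m_1 = 1*53 - 0 = 53, d_1 = (2813 - 53^2)/1 = 4/1 = 4, a_1 = floor((53 + 53)/4) = 26.
  m_2 = 4*26 - 53 = 51, d_2 = (2813 - 51^2)/4 = 212/4 = 53, a_2 = floor((53 + 51)/53) = 1.
  m_3 = 53*1 - 51 = 2, d_3 = (2813 - 2^2)/53 = 2809/53 = 53, a_3 = floor((53 + 2)/53) = 1.
  m_4 = 53*1 - 2 = 51, d_4 = (2813 - 51^2)/53 = 212/53 = 4, a_4 = floor((53 + 51)/4) = 26.
  m_5 = 4*26 - 51 = 53, d_5 = (2813 - 53^2)/4 = 4/4 = 1, a_5 = floor((53 + 53)/1) = 106.
  m_6 = 1*106 - 53 = 53, d_6 = (2813 - 53^2)/1 = 4/1 = 4: (m_6, d_6) = (m_1, d_1) = (53, 4), so from here the quotients repeat a_1, ..., a_5; the period length is 5.
Hence the expansion of sqrt(2813) is a_0 = 53 followed by the repeating block 26, 1, 1, 26, 106 (period 5).

[53; (26, 1, 1, 26, 106)]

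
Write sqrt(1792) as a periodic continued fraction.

Write x_i = (sqrt(1792) + m_i)/d_i with (m_0, d_0) = (0, 1). a_0 = floor(sqrt(1792)) = 42, since 42^2 = 1764 <= 1792 < 1849 = 43^2.
Iterate m_{i+1} = d_i*a_i - m_i, d_{i+1} = (1792 - m_{i+1}^2)/d_i, a_{i+1} = floor((a_0 + m_{i+1})/d_{i+1}):
  m_1 = 1*42 - 0 = 42, d_1 = (1792 - 42^2)/1 = 28/1 = 28, a_1 = floor((42 + 42)/28) = 3.
  m_2 = 28*3 - 42 = 42, d_2 = (1792 - 42^2)/28 = 28/28 = 1, a_2 = floor((42 + 42)/1) = 84.
  m_3 = 1*84 - 42 = 42, d_3 = (1792 - 42^2)/1 = 28/1 = 28: (m_3, d_3) = (m_1, d_1) = (42, 28), so from here the quotients repeat a_1, a_2; the period length is 2.
Hence the expansion of sqrt(1792) is a_0 = 42 followed by the repeating block 3, 84 (period 2).

[42; (3, 84)]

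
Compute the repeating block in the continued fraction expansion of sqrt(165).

Write x_i = (sqrt(165) + m_i)/d_i with (m_0, d_0) = (0, 1). a_0 = floor(sqrt(165)) = 12, since 12^2 = 144 <= 165 < 169 = 13^2.
Iterate m_{i+1} = d_i*a_i - m_i, d_{i+1} = (165 - m_{i+1}^2)/d_i, a_{i+1} = floor((a_0 + m_{i+1})/d_{i+1}):
  m_1 = 1*12 - 0 = 12, d_1 = (165 - 12^2)/1 = 21/1 = 21, a_1 = floor((12 + 12)/21) = 1.
  m_2 = 21*1 - 12 = 9, d_2 = (165 - 9^2)/21 = 84/21 = 4, a_2 = floor((12 + 9)/4) = 5.
  m_3 = 4*5 - 9 = 11, d_3 = (165 - 11^2)/4 = 44/4 = 11, a_3 = floor((12 + 11)/11) = 2.
  m_4 = 11*2 - 11 = 11, d_4 = (165 - 11^2)/11 = 44/11 = 4, a_4 = floor((12 + 11)/4) = 5.
  m_5 = 4*5 - 11 = 9, d_5 = (165 - 9^2)/4 = 84/4 = 21, a_5 = floor((12 + 9)/21) = 1.
  m_6 = 21*1 - 9 = 12, d_6 = (165 - 12^2)/21 = 21/21 = 1, a_6 = floor((12 + 12)/1) = 24.
  m_7 = 1*24 - 12 = 12, d_7 = (165 - 12^2)/1 = 21/1 = 21: (m_7, d_7) = (m_1, d_1) = (12, 21), so from here the quotients repeat a_1, ..., a_6; the period length is 6.
Hence the expansion of sqrt(165) is a_0 = 12 followed by the repeating block 1, 5, 2, 5, 1, 24 (period 6).

[12; (1, 5, 2, 5, 1, 24)]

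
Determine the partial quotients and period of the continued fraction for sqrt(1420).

Write x_i = (sqrt(1420) + m_i)/d_i with (m_0, d_0) = (0, 1). a_0 = floor(sqrt(1420)) = 37, since 37^2 = 1369 <= 1420 < 1444 = 38^2.
Iterate m_{i+1} = d_i*a_i - m_i, d_{i+1} = (1420 - m_{i+1}^2)/d_i, a_{i+1} = floor((a_0 + m_{i+1})/d_{i+1}):
  m_1 = 1*37 - 0 = 37, d_1 = (1420 - 37^2)/1 = 51/1 = 51, a_1 = floor((37 + 37)/51) = 1.
  m_2 = 51*1 - 37 = 14, d_2 = (1420 - 14^2)/51 = 1224/51 = 24, a_2 = floor((37 + 14)/24) = 2.
  m_3 = 24*2 - 14 = 34, d_3 = (1420 - 34^2)/24 = 264/24 = 11, a_3 = floor((37 + 34)/11) = 6.
  m_4 = 11*6 - 34 = 32, d_4 = (1420 - 32^2)/11 = 396/11 = 36, a_4 = floor((37 + 32)/36) = 1.
  m_5 = 36*1 - 32 = 4, d_5 = (1420 - 4^2)/36 = 1404/36 = 39, a_5 = floor((37 + 4)/39) = 1.
  m_6 = 39*1 - 4 = 35, d_6 = (1420 - 35^2)/39 = 195/39 = 5, a_6 = floor((37 + 35)/5) = 14.
  m_7 = 5*14 - 35 = 35, d_7 = (1420 - 35^2)/5 = 195/5 = 39, a_7 = floor((37 + 35)/39) = 1.
  m_8 = 39*1 - 35 = 4, d_8 = (1420 - 4^2)/39 = 1404/39 = 36, a_8 = floor((37 + 4)/36) = 1.
  m_9 = 36*1 - 4 = 32, d_9 = (1420 - 32^2)/36 = 396/36 = 11, a_9 = floor((37 + 32)/11) = 6.
  m_10 = 11*6 - 32 = 34, d_10 = (1420 - 34^2)/11 = 264/11 = 24, a_10 = floor((37 + 34)/24) = 2.
  m_11 = 24*2 - 34 = 14, d_11 = (1420 - 14^2)/24 = 1224/24 = 51, a_11 = floor((37 + 14)/51) = 1.
  m_12 = 51*1 - 14 = 37, d_12 = (1420 - 37^2)/51 = 51/51 = 1, a_12 = floor((37 + 37)/1) = 74.
  m_13 = 1*74 - 37 = 37, d_13 = (1420 - 37^2)/1 = 51/1 = 51: (m_13, d_13) = (m_1, d_1) = (37, 51), so from here the quotients repeat a_1, ..., a_12; the period length is 12.
Hence the expansion of sqrt(1420) is a_0 = 37 followed by the repeating block 1, 2, 6, 1, 1, 14, 1, 1, 6, 2, 1, 74 (period 12).

[37; (1, 2, 6, 1, 1, 14, 1, 1, 6, 2, 1, 74)]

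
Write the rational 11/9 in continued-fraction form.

[1; 4, 2]

Run the Euclidean algorithm on 11 and 9; the successive quotients are the partial quotients a_0, a_1, ... (each step inverts the fractional part left over by the previous one):
  11 = 1*9 + 2, so a_0 = 1.
  9 = 4*2 + 1, so a_1 = 4.
  2 = 2*1 + 0, so a_2 = 2.
The remainder reaches 0 after 3 divisions, so the expansion has 3 partial quotients, read off in order.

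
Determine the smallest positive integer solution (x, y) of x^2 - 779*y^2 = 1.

First expand sqrt(779) as a continued fraction. With x_i = (sqrt(779) + m_i)/d_i and (m_0, d_0) = (0, 1): a_0 = floor(sqrt(779)) = 27, since 27^2 = 729 <= 779 < 784 = 28^2.
Iterate m_{i+1} = d_i*a_i - m_i, d_{i+1} = (779 - m_{i+1}^2)/d_i, a_{i+1} = floor((a_0 + m_{i+1})/d_{i+1}):
  m_1 = 1*27 - 0 = 27, d_1 = (779 - 27^2)/1 = 50/1 = 50, a_1 = floor((27 + 27)/50) = 1.
  m_2 = 50*1 - 27 = 23, d_2 = (779 - 23^2)/50 = 250/50 = 5, a_2 = floor((27 + 23)/5) = 10.
  m_3 = 5*10 - 23 = 27, d_3 = (779 - 27^2)/5 = 50/5 = 10, a_3 = floor((27 + 27)/10) = 5.
  m_4 = 10*5 - 27 = 23, d_4 = (779 - 23^2)/10 = 250/10 = 25, a_4 = floor((27 + 23)/25) = 2.
  m_5 = 25*2 - 23 = 27, d_5 = (779 - 27^2)/25 = 50/25 = 2, a_5 = floor((27 + 27)/2) = 27.
  m_6 = 2*27 - 27 = 27, d_6 = (779 - 27^2)/2 = 50/2 = 25, a_6 = floor((27 + 27)/25) = 2.
  m_7 = 25*2 - 27 = 23, d_7 = (779 - 23^2)/25 = 250/25 = 10, a_7 = floor((27 + 23)/10) = 5.
  m_8 = 10*5 - 23 = 27, d_8 = (779 - 27^2)/10 = 50/10 = 5, a_8 = floor((27 + 27)/5) = 10.
  m_9 = 5*10 - 27 = 23, d_9 = (779 - 23^2)/5 = 250/5 = 50, a_9 = floor((27 + 23)/50) = 1.
  m_10 = 50*1 - 23 = 27, d_10 = (779 - 27^2)/50 = 50/50 = 1, a_10 = floor((27 + 27)/1) = 54.
  m_11 = 1*54 - 27 = 27, d_11 = (779 - 27^2)/1 = 50/1 = 50: (m_11, d_11) = (m_1, d_1) = (27, 50), so from here the quotients repeat a_1, ..., a_10; the period length is 10.
So sqrt(779) = [27; (1, 10, 5, 2, 27, 2, 5, 10, 1, 54)] with period length k = 10.
k is even, so the fundamental solution of x^2 - 779y^2 = 1 is (p_{k-1}, q_{k-1}) = (p_9, q_9); compute convergents through index 9.
Convergents (p_i = a_i*p_{i-1} + p_{i-2}, q_i = a_i*q_{i-1} + q_{i-2} with p_{-2}=0, p_{-1}=1, q_{-2}=1, q_{-1}=0):
  i=0: a_0=27, p_0 = 27*1 + 0 = 27, q_0 = 27*0 + 1 = 1.
  i=1: a_1=1, p_1 = 1*27 + 1 = 28, q_1 = 1*1 + 0 = 1.
  i=2: a_2=10, p_2 = 10*28 + 27 = 307, q_2 = 10*1 + 1 = 11.
  i=3: a_3=5, p_3 = 5*307 + 28 = 1563, q_3 = 5*11 + 1 = 56.
  i=4: a_4=2, p_4 = 2*1563 + 307 = 3433, q_4 = 2*56 + 11 = 123.
  i=5: a_5=27, p_5 = 27*3433 + 1563 = 94254, q_5 = 27*123 + 56 = 3377.
  i=6: a_6=2, p_6 = 2*94254 + 3433 = 191941, q_6 = 2*3377 + 123 = 6877.
  i=7: a_7=5, p_7 = 5*191941 + 94254 = 1053959, q_7 = 5*6877 + 3377 = 37762.
  i=8: a_8=10, p_8 = 10*1053959 + 191941 = 10731531, q_8 = 10*37762 + 6877 = 384497.
  i=9: a_9=1, p_9 = 1*10731531 + 1053959 = 11785490, q_9 = 1*384497 + 37762 = 422259.
Check: 11785490^2 - 779*422259^2 = 138897774540100 - 138897774540099 = 1, so (x, y) = (11785490, 422259) solves the equation, and by the theorem it is the least positive solution.

(x, y) = (11785490, 422259)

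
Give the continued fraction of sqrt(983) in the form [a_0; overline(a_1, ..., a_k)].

[31; overline(2, 1, 5, 31, 5, 1, 2, 62)]

Write x_i = (sqrt(983) + m_i)/d_i with (m_0, d_0) = (0, 1). a_0 = floor(sqrt(983)) = 31, since 31^2 = 961 <= 983 < 1024 = 32^2.
Iterate m_{i+1} = d_i*a_i - m_i, d_{i+1} = (983 - m_{i+1}^2)/d_i, a_{i+1} = floor((a_0 + m_{i+1})/d_{i+1}):
  m_1 = 1*31 - 0 = 31, d_1 = (983 - 31^2)/1 = 22/1 = 22, a_1 = floor((31 + 31)/22) = 2.
  m_2 = 22*2 - 31 = 13, d_2 = (983 - 13^2)/22 = 814/22 = 37, a_2 = floor((31 + 13)/37) = 1.
  m_3 = 37*1 - 13 = 24, d_3 = (983 - 24^2)/37 = 407/37 = 11, a_3 = floor((31 + 24)/11) = 5.
  m_4 = 11*5 - 24 = 31, d_4 = (983 - 31^2)/11 = 22/11 = 2, a_4 = floor((31 + 31)/2) = 31.
  m_5 = 2*31 - 31 = 31, d_5 = (983 - 31^2)/2 = 22/2 = 11, a_5 = floor((31 + 31)/11) = 5.
  m_6 = 11*5 - 31 = 24, d_6 = (983 - 24^2)/11 = 407/11 = 37, a_6 = floor((31 + 24)/37) = 1.
  m_7 = 37*1 - 24 = 13, d_7 = (983 - 13^2)/37 = 814/37 = 22, a_7 = floor((31 + 13)/22) = 2.
  m_8 = 22*2 - 13 = 31, d_8 = (983 - 31^2)/22 = 22/22 = 1, a_8 = floor((31 + 31)/1) = 62.
  m_9 = 1*62 - 31 = 31, d_9 = (983 - 31^2)/1 = 22/1 = 22: (m_9, d_9) = (m_1, d_1) = (31, 22), so from here the quotients repeat a_1, ..., a_8; the period length is 8.
Hence the expansion of sqrt(983) is a_0 = 31 followed by the repeating block 2, 1, 5, 31, 5, 1, 2, 62 (period 8).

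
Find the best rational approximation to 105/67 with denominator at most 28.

Expand x = 105/67 as a continued fraction with the Euclidean algorithm:
  105 = 1*67 + 38, so a_0 = 1.
  67 = 1*38 + 29, so a_1 = 1.
  38 = 1*29 + 9, so a_2 = 1.
  29 = 3*9 + 2, so a_3 = 3.
  9 = 4*2 + 1, so a_4 = 4.
  2 = 2*1 + 0, so a_5 = 2.
so x = [1; 1, 1, 3, 4, 2].
Convergents (p_i = a_i*p_{i-1} + p_{i-2}, q_i = a_i*q_{i-1} + q_{i-2} with p_{-2}=0, p_{-1}=1, q_{-2}=1, q_{-1}=0), until the denominator exceeds 28:
  i=0: a_0=1, p_0 = 1*1 + 0 = 1, q_0 = 1*0 + 1 = 1.
  i=1: a_1=1, p_1 = 1*1 + 1 = 2, q_1 = 1*1 + 0 = 1.
  i=2: a_2=1, p_2 = 1*2 + 1 = 3, q_2 = 1*1 + 1 = 2.
  i=3: a_3=3, p_3 = 3*3 + 2 = 11, q_3 = 3*2 + 1 = 7.
  i=4: a_4=4, p_4 = 4*11 + 3 = 47, q_4 = 4*7 + 2 = 30.
q_4 = 30 > 28, so the last convergent with denominator <= 28 is p_3/q_3 = 11/7.
The closest fraction with denominator <= 28 is either p_3/q_3 or the intermediate fraction (k*p_3 + p_2)/(k*q_3 + q_2) with the largest k >= 1 whose denominator stays <= 28; these approach x as k grows, and every other convergent or intermediate fraction in range is farther away.
Largest k: floor((28 - q_2)/q_3) = floor((28 - 2)/7) = 3.
That gives (3*11 + 3)/(3*7 + 2) = 36/23.
Compare the errors: |x - 11/7| = |105*7 - 11*67|/(67*7) = 2/469, and |x - 36/23| = |105*23 - 36*67|/(67*23) = 3/1541.
Cross-multiplying, 3*469 = 1407 < 3082 = 2*1541, so 3/1541 is smaller: the intermediate fraction 36/23 is closer to x than 11/7.

36/23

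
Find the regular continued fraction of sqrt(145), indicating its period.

Write x_i = (sqrt(145) + m_i)/d_i with (m_0, d_0) = (0, 1). a_0 = floor(sqrt(145)) = 12, since 12^2 = 144 <= 145 < 169 = 13^2.
Iterate m_{i+1} = d_i*a_i - m_i, d_{i+1} = (145 - m_{i+1}^2)/d_i, a_{i+1} = floor((a_0 + m_{i+1})/d_{i+1}):
  m_1 = 1*12 - 0 = 12, d_1 = (145 - 12^2)/1 = 1/1 = 1, a_1 = floor((12 + 12)/1) = 24.
  m_2 = 1*24 - 12 = 12, d_2 = (145 - 12^2)/1 = 1/1 = 1: (m_2, d_2) = (m_1, d_1) = (12, 1), so from here the quotient a_1 repeats; the period length is 1.
Hence the expansion of sqrt(145) is a_0 = 12 followed by the repeating block 24 (period 1).

[12; (24)]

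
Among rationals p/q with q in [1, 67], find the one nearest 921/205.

301/67

Expand x = 921/205 as a continued fraction with the Euclidean algorithm:
  921 = 4*205 + 101, so a_0 = 4.
  205 = 2*101 + 3, so a_1 = 2.
  101 = 33*3 + 2, so a_2 = 33.
  3 = 1*2 + 1, so a_3 = 1.
  2 = 2*1 + 0, so a_4 = 2.
so x = [4; 2, 33, 1, 2].
Convergents (p_i = a_i*p_{i-1} + p_{i-2}, q_i = a_i*q_{i-1} + q_{i-2} with p_{-2}=0, p_{-1}=1, q_{-2}=1, q_{-1}=0), until the denominator exceeds 67:
  i=0: a_0=4, p_0 = 4*1 + 0 = 4, q_0 = 4*0 + 1 = 1.
  i=1: a_1=2, p_1 = 2*4 + 1 = 9, q_1 = 2*1 + 0 = 2.
  i=2: a_2=33, p_2 = 33*9 + 4 = 301, q_2 = 33*2 + 1 = 67.
  i=3: a_3=1, p_3 = 1*301 + 9 = 310, q_3 = 1*67 + 2 = 69.
q_3 = 69 > 67, so the last convergent with denominator <= 67 is p_2/q_2 = 301/67.
The closest fraction with denominator <= 67 is either p_2/q_2 or the intermediate fraction (k*p_2 + p_1)/(k*q_2 + q_1) with the largest k >= 1 whose denominator stays <= 67; these approach x as k grows, and every other convergent or intermediate fraction in range is farther away.
Largest k: floor((67 - q_1)/q_2) = floor((67 - 2)/67) = 0.
Since k = 0, no intermediate fraction beyond p_2/q_2 has denominator <= 67, so the convergent 301/67 is the closest (its error is |921*67 - 301*205|/(205*67) = 2/13735).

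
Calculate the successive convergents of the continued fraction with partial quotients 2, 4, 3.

Using the convergent recurrence p_i = a_i*p_{i-1} + p_{i-2}, q_i = a_i*q_{i-1} + q_{i-2} with p_{-2}=0, p_{-1}=1, q_{-2}=1, q_{-1}=0:
  i=0: a_0=2, p_0 = 2*1 + 0 = 2, q_0 = 2*0 + 1 = 1.
  i=1: a_1=4, p_1 = 4*2 + 1 = 9, q_1 = 4*1 + 0 = 4.
  i=2: a_2=3, p_2 = 3*9 + 2 = 29, q_2 = 3*4 + 1 = 13.

2/1, 9/4, 29/13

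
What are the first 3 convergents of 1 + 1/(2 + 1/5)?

1/1, 3/2, 16/11

Using the convergent recurrence p_i = a_i*p_{i-1} + p_{i-2}, q_i = a_i*q_{i-1} + q_{i-2} with p_{-2}=0, p_{-1}=1, q_{-2}=1, q_{-1}=0:
  i=0: a_0=1, p_0 = 1*1 + 0 = 1, q_0 = 1*0 + 1 = 1.
  i=1: a_1=2, p_1 = 2*1 + 1 = 3, q_1 = 2*1 + 0 = 2.
  i=2: a_2=5, p_2 = 5*3 + 1 = 16, q_2 = 5*2 + 1 = 11.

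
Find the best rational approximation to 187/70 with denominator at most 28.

8/3

Expand x = 187/70 as a continued fraction with the Euclidean algorithm:
  187 = 2*70 + 47, so a_0 = 2.
  70 = 1*47 + 23, so a_1 = 1.
  47 = 2*23 + 1, so a_2 = 2.
  23 = 23*1 + 0, so a_3 = 23.
so x = [2; 1, 2, 23].
Convergents (p_i = a_i*p_{i-1} + p_{i-2}, q_i = a_i*q_{i-1} + q_{i-2} with p_{-2}=0, p_{-1}=1, q_{-2}=1, q_{-1}=0), until the denominator exceeds 28:
  i=0: a_0=2, p_0 = 2*1 + 0 = 2, q_0 = 2*0 + 1 = 1.
  i=1: a_1=1, p_1 = 1*2 + 1 = 3, q_1 = 1*1 + 0 = 1.
  i=2: a_2=2, p_2 = 2*3 + 2 = 8, q_2 = 2*1 + 1 = 3.
  i=3: a_3=23, p_3 = 23*8 + 3 = 187, q_3 = 23*3 + 1 = 70.
q_3 = 70 > 28, so the last convergent with denominator <= 28 is p_2/q_2 = 8/3.
The closest fraction with denominator <= 28 is either p_2/q_2 or the intermediate fraction (k*p_2 + p_1)/(k*q_2 + q_1) with the largest k >= 1 whose denominator stays <= 28; these approach x as k grows, and every other convergent or intermediate fraction in range is farther away.
Largest k: floor((28 - q_1)/q_2) = floor((28 - 1)/3) = 9.
That gives (9*8 + 3)/(9*3 + 1) = 75/28.
Compare the errors: |x - 8/3| = |187*3 - 8*70|/(70*3) = 1/210, and |x - 75/28| = |187*28 - 75*70|/(70*28) = 14/1960.
Cross-multiplying, 1*1960 = 1960 < 2940 = 14*210, so 1/210 is smaller: the convergent 8/3 is closer to x than 75/28.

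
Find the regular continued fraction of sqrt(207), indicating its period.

Write x_i = (sqrt(207) + m_i)/d_i with (m_0, d_0) = (0, 1). a_0 = floor(sqrt(207)) = 14, since 14^2 = 196 <= 207 < 225 = 15^2.
Iterate m_{i+1} = d_i*a_i - m_i, d_{i+1} = (207 - m_{i+1}^2)/d_i, a_{i+1} = floor((a_0 + m_{i+1})/d_{i+1}):
  m_1 = 1*14 - 0 = 14, d_1 = (207 - 14^2)/1 = 11/1 = 11, a_1 = floor((14 + 14)/11) = 2.
  m_2 = 11*2 - 14 = 8, d_2 = (207 - 8^2)/11 = 143/11 = 13, a_2 = floor((14 + 8)/13) = 1.
  m_3 = 13*1 - 8 = 5, d_3 = (207 - 5^2)/13 = 182/13 = 14, a_3 = floor((14 + 5)/14) = 1.
  m_4 = 14*1 - 5 = 9, d_4 = (207 - 9^2)/14 = 126/14 = 9, a_4 = floor((14 + 9)/9) = 2.
  m_5 = 9*2 - 9 = 9, d_5 = (207 - 9^2)/9 = 126/9 = 14, a_5 = floor((14 + 9)/14) = 1.
  m_6 = 14*1 - 9 = 5, d_6 = (207 - 5^2)/14 = 182/14 = 13, a_6 = floor((14 + 5)/13) = 1.
  m_7 = 13*1 - 5 = 8, d_7 = (207 - 8^2)/13 = 143/13 = 11, a_7 = floor((14 + 8)/11) = 2.
  m_8 = 11*2 - 8 = 14, d_8 = (207 - 14^2)/11 = 11/11 = 1, a_8 = floor((14 + 14)/1) = 28.
  m_9 = 1*28 - 14 = 14, d_9 = (207 - 14^2)/1 = 11/1 = 11: (m_9, d_9) = (m_1, d_1) = (14, 11), so from here the quotients repeat a_1, ..., a_8; the period length is 8.
Hence the expansion of sqrt(207) is a_0 = 14 followed by the repeating block 2, 1, 1, 2, 1, 1, 2, 28 (period 8).

[14; (2, 1, 1, 2, 1, 1, 2, 28)]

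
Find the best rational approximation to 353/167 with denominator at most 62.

93/44

Expand x = 353/167 as a continued fraction with the Euclidean algorithm:
  353 = 2*167 + 19, so a_0 = 2.
  167 = 8*19 + 15, so a_1 = 8.
  19 = 1*15 + 4, so a_2 = 1.
  15 = 3*4 + 3, so a_3 = 3.
  4 = 1*3 + 1, so a_4 = 1.
  3 = 3*1 + 0, so a_5 = 3.
so x = [2; 8, 1, 3, 1, 3].
Convergents (p_i = a_i*p_{i-1} + p_{i-2}, q_i = a_i*q_{i-1} + q_{i-2} with p_{-2}=0, p_{-1}=1, q_{-2}=1, q_{-1}=0), until the denominator exceeds 62:
  i=0: a_0=2, p_0 = 2*1 + 0 = 2, q_0 = 2*0 + 1 = 1.
  i=1: a_1=8, p_1 = 8*2 + 1 = 17, q_1 = 8*1 + 0 = 8.
  i=2: a_2=1, p_2 = 1*17 + 2 = 19, q_2 = 1*8 + 1 = 9.
  i=3: a_3=3, p_3 = 3*19 + 17 = 74, q_3 = 3*9 + 8 = 35.
  i=4: a_4=1, p_4 = 1*74 + 19 = 93, q_4 = 1*35 + 9 = 44.
  i=5: a_5=3, p_5 = 3*93 + 74 = 353, q_5 = 3*44 + 35 = 167.
q_5 = 167 > 62, so the last convergent with denominator <= 62 is p_4/q_4 = 93/44.
The closest fraction with denominator <= 62 is either p_4/q_4 or the intermediate fraction (k*p_4 + p_3)/(k*q_4 + q_3) with the largest k >= 1 whose denominator stays <= 62; these approach x as k grows, and every other convergent or intermediate fraction in range is farther away.
Largest k: floor((62 - q_3)/q_4) = floor((62 - 35)/44) = 0.
Since k = 0, no intermediate fraction beyond p_4/q_4 has denominator <= 62, so the convergent 93/44 is the closest (its error is |353*44 - 93*167|/(167*44) = 1/7348).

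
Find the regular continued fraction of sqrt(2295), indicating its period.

Write x_i = (sqrt(2295) + m_i)/d_i with (m_0, d_0) = (0, 1). a_0 = floor(sqrt(2295)) = 47, since 47^2 = 2209 <= 2295 < 2304 = 48^2.
Iterate m_{i+1} = d_i*a_i - m_i, d_{i+1} = (2295 - m_{i+1}^2)/d_i, a_{i+1} = floor((a_0 + m_{i+1})/d_{i+1}):
  m_1 = 1*47 - 0 = 47, d_1 = (2295 - 47^2)/1 = 86/1 = 86, a_1 = floor((47 + 47)/86) = 1.
  m_2 = 86*1 - 47 = 39, d_2 = (2295 - 39^2)/86 = 774/86 = 9, a_2 = floor((47 + 39)/9) = 9.
  m_3 = 9*9 - 39 = 42, d_3 = (2295 - 42^2)/9 = 531/9 = 59, a_3 = floor((47 + 42)/59) = 1.
  m_4 = 59*1 - 42 = 17, d_4 = (2295 - 17^2)/59 = 2006/59 = 34, a_4 = floor((47 + 17)/34) = 1.
  m_5 = 34*1 - 17 = 17, d_5 = (2295 - 17^2)/34 = 2006/34 = 59, a_5 = floor((47 + 17)/59) = 1.
  m_6 = 59*1 - 17 = 42, d_6 = (2295 - 42^2)/59 = 531/59 = 9, a_6 = floor((47 + 42)/9) = 9.
  m_7 = 9*9 - 42 = 39, d_7 = (2295 - 39^2)/9 = 774/9 = 86, a_7 = floor((47 + 39)/86) = 1.
  m_8 = 86*1 - 39 = 47, d_8 = (2295 - 47^2)/86 = 86/86 = 1, a_8 = floor((47 + 47)/1) = 94.
  m_9 = 1*94 - 47 = 47, d_9 = (2295 - 47^2)/1 = 86/1 = 86: (m_9, d_9) = (m_1, d_1) = (47, 86), so from here the quotients repeat a_1, ..., a_8; the period length is 8.
Hence the expansion of sqrt(2295) is a_0 = 47 followed by the repeating block 1, 9, 1, 1, 1, 9, 1, 94 (period 8).

[47; (1, 9, 1, 1, 1, 9, 1, 94)]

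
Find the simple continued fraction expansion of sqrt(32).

Write x_i = (sqrt(32) + m_i)/d_i with (m_0, d_0) = (0, 1). a_0 = floor(sqrt(32)) = 5, since 5^2 = 25 <= 32 < 36 = 6^2.
Iterate m_{i+1} = d_i*a_i - m_i, d_{i+1} = (32 - m_{i+1}^2)/d_i, a_{i+1} = floor((a_0 + m_{i+1})/d_{i+1}):
  m_1 = 1*5 - 0 = 5, d_1 = (32 - 5^2)/1 = 7/1 = 7, a_1 = floor((5 + 5)/7) = 1.
  m_2 = 7*1 - 5 = 2, d_2 = (32 - 2^2)/7 = 28/7 = 4, a_2 = floor((5 + 2)/4) = 1.
  m_3 = 4*1 - 2 = 2, d_3 = (32 - 2^2)/4 = 28/4 = 7, a_3 = floor((5 + 2)/7) = 1.
  m_4 = 7*1 - 2 = 5, d_4 = (32 - 5^2)/7 = 7/7 = 1, a_4 = floor((5 + 5)/1) = 10.
  m_5 = 1*10 - 5 = 5, d_5 = (32 - 5^2)/1 = 7/1 = 7: (m_5, d_5) = (m_1, d_1) = (5, 7), so from here the quotients repeat a_1, ..., a_4; the period length is 4.
Hence the expansion of sqrt(32) is a_0 = 5 followed by the repeating block 1, 1, 1, 10 (period 4).

[5; (1, 1, 1, 10)]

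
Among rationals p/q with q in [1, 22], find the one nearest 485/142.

Expand x = 485/142 as a continued fraction with the Euclidean algorithm:
  485 = 3*142 + 59, so a_0 = 3.
  142 = 2*59 + 24, so a_1 = 2.
  59 = 2*24 + 11, so a_2 = 2.
  24 = 2*11 + 2, so a_3 = 2.
  11 = 5*2 + 1, so a_4 = 5.
  2 = 2*1 + 0, so a_5 = 2.
so x = [3; 2, 2, 2, 5, 2].
Convergents (p_i = a_i*p_{i-1} + p_{i-2}, q_i = a_i*q_{i-1} + q_{i-2} with p_{-2}=0, p_{-1}=1, q_{-2}=1, q_{-1}=0), until the denominator exceeds 22:
  i=0: a_0=3, p_0 = 3*1 + 0 = 3, q_0 = 3*0 + 1 = 1.
  i=1: a_1=2, p_1 = 2*3 + 1 = 7, q_1 = 2*1 + 0 = 2.
  i=2: a_2=2, p_2 = 2*7 + 3 = 17, q_2 = 2*2 + 1 = 5.
  i=3: a_3=2, p_3 = 2*17 + 7 = 41, q_3 = 2*5 + 2 = 12.
  i=4: a_4=5, p_4 = 5*41 + 17 = 222, q_4 = 5*12 + 5 = 65.
q_4 = 65 > 22, so the last convergent with denominator <= 22 is p_3/q_3 = 41/12.
The closest fraction with denominator <= 22 is either p_3/q_3 or the intermediate fraction (k*p_3 + p_2)/(k*q_3 + q_2) with the largest k >= 1 whose denominator stays <= 22; these approach x as k grows, and every other convergent or intermediate fraction in range is farther away.
Largest k: floor((22 - q_2)/q_3) = floor((22 - 5)/12) = 1.
That gives (1*41 + 17)/(1*12 + 5) = 58/17.
Compare the errors: |x - 41/12| = |485*12 - 41*142|/(142*12) = 2/1704, and |x - 58/17| = |485*17 - 58*142|/(142*17) = 9/2414.
Cross-multiplying, 2*2414 = 4828 < 15336 = 9*1704, so 2/1704 is smaller: the convergent 41/12 is closer to x than 58/17.

41/12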